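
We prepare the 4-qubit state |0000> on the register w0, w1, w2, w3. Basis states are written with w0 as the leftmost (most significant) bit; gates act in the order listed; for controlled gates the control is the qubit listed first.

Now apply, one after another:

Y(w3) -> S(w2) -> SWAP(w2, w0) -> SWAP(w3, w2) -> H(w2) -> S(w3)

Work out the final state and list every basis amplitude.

The resulting statevector has amplitude sqrt(2)*I/2 on |0000>, -sqrt(2)*I/2 on |0010>, and 0 on every other basis state.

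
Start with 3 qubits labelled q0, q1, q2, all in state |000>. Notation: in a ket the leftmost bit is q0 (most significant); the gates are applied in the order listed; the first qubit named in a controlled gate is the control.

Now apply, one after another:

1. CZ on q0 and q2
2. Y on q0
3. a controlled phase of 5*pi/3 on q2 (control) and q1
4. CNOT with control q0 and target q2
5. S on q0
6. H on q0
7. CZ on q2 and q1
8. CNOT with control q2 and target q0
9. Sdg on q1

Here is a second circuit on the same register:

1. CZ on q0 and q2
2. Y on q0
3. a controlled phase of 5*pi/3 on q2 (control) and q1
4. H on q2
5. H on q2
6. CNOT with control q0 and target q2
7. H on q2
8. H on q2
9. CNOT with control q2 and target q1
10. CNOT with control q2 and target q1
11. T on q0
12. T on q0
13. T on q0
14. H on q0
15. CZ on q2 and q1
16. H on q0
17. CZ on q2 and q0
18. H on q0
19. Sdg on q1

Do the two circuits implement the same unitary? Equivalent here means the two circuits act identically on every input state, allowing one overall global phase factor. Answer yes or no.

No — the two circuits implement different unitaries, even allowing a global phase.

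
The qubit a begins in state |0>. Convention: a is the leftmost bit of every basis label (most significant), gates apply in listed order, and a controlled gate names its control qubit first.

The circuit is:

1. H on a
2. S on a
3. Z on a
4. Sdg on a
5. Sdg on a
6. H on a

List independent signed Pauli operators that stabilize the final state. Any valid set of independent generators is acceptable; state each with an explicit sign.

The stabilizer group can be generated by -Y, among other valid generating sets.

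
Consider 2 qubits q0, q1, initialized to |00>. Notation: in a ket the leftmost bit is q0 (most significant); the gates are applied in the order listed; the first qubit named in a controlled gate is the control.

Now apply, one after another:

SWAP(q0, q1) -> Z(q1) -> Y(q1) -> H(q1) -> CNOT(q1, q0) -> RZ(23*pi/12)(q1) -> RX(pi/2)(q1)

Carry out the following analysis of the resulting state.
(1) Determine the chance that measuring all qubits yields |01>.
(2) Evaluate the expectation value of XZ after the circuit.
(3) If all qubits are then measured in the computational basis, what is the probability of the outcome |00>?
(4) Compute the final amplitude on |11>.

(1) A full measurement returns |01> with probability 1/4.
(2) In the final state, XZ has expectation -sqrt(2)/4 + sqrt(6)/4.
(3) Outcome |00> occurs with probability 1/4.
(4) The final state's coefficient on |11> equals exp(11*I*pi/24)/2.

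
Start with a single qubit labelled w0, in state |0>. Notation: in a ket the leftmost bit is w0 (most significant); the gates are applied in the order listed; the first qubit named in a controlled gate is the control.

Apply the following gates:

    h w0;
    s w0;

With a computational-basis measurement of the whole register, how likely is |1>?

A full measurement returns |1> with probability 1/2.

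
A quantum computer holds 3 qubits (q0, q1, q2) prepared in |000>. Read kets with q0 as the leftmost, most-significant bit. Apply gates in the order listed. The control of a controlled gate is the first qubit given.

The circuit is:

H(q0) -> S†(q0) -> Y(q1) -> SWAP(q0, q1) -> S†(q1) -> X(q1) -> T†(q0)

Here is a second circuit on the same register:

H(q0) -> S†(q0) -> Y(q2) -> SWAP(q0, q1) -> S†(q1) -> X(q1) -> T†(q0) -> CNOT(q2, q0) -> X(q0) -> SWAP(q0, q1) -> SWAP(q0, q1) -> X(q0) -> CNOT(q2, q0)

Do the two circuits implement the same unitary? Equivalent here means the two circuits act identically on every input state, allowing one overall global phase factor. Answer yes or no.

No — the two circuits implement different unitaries, even allowing a global phase.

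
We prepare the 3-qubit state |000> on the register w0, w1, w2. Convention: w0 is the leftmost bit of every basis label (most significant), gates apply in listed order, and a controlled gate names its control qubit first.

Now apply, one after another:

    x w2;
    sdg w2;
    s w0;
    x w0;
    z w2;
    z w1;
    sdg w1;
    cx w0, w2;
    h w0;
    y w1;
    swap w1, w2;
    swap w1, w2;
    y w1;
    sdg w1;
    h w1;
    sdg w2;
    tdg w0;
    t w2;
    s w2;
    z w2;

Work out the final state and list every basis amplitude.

The final amplitudes are I/2 on |000>, 0 on |001>, I/2 on |010>, 0 on |011>, -exp(I*pi/4)/2 on |100>, 0 on |101>, -exp(I*pi/4)/2 on |110>, 0 on |111>.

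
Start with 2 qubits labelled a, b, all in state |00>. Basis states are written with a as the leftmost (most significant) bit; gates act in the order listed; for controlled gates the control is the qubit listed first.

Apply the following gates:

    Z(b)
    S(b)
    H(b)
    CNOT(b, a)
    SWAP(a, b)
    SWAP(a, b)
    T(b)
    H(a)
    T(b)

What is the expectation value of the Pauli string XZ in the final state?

In the final state, XZ has expectation 1. Key observation: steps 5-6 multiply out to the identity, so the circuit reduces to the remaining gates.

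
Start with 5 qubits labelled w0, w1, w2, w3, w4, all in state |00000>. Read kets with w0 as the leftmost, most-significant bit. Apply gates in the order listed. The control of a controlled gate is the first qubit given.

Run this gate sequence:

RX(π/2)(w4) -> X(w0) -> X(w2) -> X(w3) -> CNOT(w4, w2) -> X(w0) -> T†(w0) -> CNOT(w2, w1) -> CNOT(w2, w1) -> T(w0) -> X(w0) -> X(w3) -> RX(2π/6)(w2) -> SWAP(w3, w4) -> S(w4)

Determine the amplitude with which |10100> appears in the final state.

|10100> carries amplitude sqrt(6)/4 in the final state. Key observation: gates 6-11 undo each other exactly, leaving only the rest of the circuit to track.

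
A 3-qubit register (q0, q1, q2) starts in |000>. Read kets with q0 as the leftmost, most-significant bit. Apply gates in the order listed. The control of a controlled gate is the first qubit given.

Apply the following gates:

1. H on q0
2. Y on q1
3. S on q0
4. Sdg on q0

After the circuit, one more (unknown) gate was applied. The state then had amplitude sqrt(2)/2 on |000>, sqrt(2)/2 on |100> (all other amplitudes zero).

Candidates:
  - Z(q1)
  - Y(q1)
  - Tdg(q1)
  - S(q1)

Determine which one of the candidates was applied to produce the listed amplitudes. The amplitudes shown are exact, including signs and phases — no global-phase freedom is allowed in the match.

The unique candidate consistent with the amplitudes is Y(q1).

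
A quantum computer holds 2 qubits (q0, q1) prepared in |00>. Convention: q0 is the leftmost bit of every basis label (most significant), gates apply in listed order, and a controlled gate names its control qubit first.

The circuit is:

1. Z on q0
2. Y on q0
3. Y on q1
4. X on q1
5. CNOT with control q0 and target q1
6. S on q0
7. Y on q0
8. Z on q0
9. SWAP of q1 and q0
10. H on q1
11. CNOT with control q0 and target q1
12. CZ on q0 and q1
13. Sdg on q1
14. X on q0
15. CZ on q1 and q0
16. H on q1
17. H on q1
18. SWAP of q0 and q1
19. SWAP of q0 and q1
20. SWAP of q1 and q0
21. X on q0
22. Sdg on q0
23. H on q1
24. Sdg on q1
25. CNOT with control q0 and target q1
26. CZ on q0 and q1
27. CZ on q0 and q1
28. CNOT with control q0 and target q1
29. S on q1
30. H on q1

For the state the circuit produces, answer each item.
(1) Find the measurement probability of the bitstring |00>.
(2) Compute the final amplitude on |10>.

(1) Outcome |00> occurs with probability 1/2. Key observation: gates 23-30 undo each other exactly, leaving only the rest of the circuit to track.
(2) The final state's coefficient on |10> equals sqrt(2)*I/2.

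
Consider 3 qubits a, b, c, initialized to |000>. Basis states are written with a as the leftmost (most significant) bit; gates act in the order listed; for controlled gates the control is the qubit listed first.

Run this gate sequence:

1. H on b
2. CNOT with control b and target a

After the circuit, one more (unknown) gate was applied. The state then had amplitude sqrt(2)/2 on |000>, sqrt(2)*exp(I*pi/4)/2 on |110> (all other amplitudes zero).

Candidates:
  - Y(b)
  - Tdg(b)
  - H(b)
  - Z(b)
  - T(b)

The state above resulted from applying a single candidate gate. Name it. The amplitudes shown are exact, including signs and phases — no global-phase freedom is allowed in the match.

The applied gate was T(b).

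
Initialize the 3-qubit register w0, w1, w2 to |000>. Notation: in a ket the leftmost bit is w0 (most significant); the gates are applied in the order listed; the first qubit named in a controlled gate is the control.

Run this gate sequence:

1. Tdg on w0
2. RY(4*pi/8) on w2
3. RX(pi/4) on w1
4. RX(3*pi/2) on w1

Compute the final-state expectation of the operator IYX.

The expectation value of IYX is sqrt(2)/2.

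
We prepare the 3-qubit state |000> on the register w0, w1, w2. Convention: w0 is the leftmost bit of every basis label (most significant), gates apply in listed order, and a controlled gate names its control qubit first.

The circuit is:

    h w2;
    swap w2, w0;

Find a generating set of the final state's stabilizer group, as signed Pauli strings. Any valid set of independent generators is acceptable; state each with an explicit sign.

The stabilizer group can be generated by +XII, +IZI, +IIZ, among other valid generating sets.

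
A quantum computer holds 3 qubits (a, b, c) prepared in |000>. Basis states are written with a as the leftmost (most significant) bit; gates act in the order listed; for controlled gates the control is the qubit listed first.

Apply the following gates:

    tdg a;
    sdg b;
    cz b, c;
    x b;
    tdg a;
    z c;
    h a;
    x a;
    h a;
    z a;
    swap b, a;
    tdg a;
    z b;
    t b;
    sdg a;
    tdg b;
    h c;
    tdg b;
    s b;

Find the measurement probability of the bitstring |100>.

Outcome |100> occurs with probability 1/2.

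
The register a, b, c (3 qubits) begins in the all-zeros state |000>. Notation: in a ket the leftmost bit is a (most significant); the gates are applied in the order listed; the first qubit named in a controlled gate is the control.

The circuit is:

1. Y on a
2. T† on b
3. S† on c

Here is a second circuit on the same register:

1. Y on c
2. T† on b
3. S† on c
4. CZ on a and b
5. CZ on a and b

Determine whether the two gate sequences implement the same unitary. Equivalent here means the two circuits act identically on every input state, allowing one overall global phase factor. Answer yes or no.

No — the two circuits implement different unitaries, even allowing a global phase.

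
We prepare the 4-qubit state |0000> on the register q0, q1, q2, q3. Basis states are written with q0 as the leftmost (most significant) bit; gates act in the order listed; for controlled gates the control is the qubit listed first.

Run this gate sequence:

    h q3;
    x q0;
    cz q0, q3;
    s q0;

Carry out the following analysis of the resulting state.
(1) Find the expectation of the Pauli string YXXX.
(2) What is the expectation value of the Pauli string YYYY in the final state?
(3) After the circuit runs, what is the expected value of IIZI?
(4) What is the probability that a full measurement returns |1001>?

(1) In the final state, YXXX has expectation 0.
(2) In the final state, YYYY has expectation 0.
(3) The expectation value of IIZI is 1.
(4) A full measurement returns |1001> with probability 1/2.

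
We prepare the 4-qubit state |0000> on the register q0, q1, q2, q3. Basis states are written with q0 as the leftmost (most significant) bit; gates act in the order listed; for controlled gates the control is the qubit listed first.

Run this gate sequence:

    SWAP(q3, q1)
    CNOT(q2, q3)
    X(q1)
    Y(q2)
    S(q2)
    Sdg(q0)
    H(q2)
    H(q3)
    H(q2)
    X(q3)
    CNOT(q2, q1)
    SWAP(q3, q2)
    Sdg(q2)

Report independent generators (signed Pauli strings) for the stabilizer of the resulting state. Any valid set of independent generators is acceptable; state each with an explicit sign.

One valid set of independent stabilizer generators is -IIYI, +ZIII, +IZII, -IIIZ (any independent generating set of the same group is equally correct).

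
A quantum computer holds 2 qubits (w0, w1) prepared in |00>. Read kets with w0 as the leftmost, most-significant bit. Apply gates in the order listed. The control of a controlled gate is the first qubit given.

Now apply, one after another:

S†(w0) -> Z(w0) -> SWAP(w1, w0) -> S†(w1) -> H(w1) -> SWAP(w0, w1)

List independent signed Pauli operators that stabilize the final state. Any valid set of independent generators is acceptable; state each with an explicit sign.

The final state is stabilized by the group generated by +XI, +IZ; other independent generating sets are equally valid.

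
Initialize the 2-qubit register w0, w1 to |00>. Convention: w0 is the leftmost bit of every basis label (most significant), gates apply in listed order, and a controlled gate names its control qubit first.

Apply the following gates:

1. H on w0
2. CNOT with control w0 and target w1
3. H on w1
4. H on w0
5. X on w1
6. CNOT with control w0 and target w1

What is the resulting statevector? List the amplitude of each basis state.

The resulting statevector has amplitude 0 on |00>, sqrt(2)/2 on |01>, 0 on |10>, sqrt(2)/2 on |11>.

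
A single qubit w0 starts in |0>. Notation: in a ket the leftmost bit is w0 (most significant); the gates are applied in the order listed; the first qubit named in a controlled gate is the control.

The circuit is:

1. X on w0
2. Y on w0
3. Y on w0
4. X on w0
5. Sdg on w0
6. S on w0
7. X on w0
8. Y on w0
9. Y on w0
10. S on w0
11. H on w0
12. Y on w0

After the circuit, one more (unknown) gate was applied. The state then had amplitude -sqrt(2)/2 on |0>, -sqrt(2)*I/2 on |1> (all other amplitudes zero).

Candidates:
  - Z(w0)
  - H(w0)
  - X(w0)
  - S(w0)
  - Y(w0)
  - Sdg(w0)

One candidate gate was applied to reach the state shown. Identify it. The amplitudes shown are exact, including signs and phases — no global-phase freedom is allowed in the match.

The unique candidate consistent with the amplitudes is S(w0). Key observation: the block from step 2 through step 9 cancels to the identity and can be dropped.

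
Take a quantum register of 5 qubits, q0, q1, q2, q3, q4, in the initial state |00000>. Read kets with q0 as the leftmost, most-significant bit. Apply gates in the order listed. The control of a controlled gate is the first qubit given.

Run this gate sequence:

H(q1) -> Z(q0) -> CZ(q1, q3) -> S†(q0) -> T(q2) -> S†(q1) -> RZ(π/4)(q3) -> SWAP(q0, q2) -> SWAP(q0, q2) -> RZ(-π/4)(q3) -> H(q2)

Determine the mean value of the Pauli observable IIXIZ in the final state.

The observable IIXIZ averages to 1. Key observation: steps 7-10 multiply out to the identity, so the circuit reduces to the remaining gates.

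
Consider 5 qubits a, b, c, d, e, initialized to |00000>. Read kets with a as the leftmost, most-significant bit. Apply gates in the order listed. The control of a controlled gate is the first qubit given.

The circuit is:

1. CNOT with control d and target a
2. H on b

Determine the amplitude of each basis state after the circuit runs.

After the circuit, the state carries amplitude sqrt(2)/2 on |00000>, sqrt(2)/2 on |01000>, and 0 on every other basis state.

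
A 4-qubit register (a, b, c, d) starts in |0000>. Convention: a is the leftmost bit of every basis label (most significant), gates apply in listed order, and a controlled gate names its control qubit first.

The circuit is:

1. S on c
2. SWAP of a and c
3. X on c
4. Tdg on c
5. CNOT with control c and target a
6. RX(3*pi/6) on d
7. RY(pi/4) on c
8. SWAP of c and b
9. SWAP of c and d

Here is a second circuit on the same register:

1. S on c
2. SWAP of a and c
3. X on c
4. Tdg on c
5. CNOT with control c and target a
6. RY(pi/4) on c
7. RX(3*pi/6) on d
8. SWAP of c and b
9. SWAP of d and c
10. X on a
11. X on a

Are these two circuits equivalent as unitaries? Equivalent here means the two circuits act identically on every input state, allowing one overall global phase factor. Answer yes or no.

Yes: on every input state the two circuits agree up to one overall phase factor.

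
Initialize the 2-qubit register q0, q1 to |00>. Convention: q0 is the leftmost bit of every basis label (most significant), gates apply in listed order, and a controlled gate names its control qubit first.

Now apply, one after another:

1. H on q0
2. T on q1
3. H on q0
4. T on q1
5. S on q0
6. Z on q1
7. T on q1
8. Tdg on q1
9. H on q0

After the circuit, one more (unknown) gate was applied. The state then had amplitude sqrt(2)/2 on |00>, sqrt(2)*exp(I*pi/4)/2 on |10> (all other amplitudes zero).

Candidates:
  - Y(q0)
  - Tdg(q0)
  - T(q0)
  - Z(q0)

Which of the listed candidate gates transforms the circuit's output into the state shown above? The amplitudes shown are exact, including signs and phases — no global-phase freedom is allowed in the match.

The unique candidate consistent with the amplitudes is T(q0).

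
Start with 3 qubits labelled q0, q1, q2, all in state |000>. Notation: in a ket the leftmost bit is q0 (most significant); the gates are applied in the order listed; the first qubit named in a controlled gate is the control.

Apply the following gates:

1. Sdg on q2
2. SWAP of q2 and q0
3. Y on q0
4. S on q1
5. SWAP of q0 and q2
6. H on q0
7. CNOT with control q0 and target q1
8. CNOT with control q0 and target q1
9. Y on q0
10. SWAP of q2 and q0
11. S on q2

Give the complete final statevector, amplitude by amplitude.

The resulting statevector has amplitude sqrt(2)/2 on |100>, -sqrt(2)*I/2 on |101>, and 0 on every other basis state.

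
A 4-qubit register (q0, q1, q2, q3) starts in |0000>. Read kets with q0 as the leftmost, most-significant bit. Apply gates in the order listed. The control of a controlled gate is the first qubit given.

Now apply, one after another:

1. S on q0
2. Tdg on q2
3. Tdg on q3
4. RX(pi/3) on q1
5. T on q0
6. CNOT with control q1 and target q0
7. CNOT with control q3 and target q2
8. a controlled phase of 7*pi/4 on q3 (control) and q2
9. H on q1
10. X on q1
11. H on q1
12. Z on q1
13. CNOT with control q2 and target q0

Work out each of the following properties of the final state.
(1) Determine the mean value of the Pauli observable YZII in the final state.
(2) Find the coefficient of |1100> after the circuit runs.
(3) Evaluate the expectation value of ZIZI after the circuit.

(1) The observable YZII averages to 0. Key observation: the block from step 9 through step 12 cancels to the identity and can be dropped.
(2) The final state's coefficient on |1100> equals -I/2.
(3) The observable ZIZI averages to 1/2.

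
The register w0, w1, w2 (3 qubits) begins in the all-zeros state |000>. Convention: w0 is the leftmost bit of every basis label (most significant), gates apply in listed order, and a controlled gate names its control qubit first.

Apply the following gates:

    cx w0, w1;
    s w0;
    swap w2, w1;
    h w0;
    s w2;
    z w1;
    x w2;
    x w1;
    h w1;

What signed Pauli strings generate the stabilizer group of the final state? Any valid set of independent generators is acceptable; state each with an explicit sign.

One valid set of independent stabilizer generators is +XII, -IXI, -IIZ (any independent generating set of the same group is equally correct).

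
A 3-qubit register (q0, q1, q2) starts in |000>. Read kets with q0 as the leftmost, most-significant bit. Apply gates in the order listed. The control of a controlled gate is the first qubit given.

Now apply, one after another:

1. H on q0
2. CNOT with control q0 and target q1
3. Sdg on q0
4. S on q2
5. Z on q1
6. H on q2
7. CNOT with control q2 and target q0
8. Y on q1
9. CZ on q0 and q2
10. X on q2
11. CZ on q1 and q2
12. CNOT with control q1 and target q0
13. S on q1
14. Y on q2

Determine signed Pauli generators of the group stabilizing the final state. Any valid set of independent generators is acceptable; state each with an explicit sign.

One valid set of independent stabilizer generators is -XIX, +IXI, -ZIZ (any independent generating set of the same group is equally correct).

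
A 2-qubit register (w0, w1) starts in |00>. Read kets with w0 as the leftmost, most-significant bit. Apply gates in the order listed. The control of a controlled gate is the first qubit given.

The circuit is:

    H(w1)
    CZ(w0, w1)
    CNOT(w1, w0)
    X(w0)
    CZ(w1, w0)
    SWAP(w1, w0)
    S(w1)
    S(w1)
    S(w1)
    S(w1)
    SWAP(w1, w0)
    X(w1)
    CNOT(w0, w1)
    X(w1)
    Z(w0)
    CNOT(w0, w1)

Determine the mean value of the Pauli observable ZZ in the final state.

The observable ZZ averages to -1. Key observation: the block from step 7 through step 10 cancels to the identity and can be dropped.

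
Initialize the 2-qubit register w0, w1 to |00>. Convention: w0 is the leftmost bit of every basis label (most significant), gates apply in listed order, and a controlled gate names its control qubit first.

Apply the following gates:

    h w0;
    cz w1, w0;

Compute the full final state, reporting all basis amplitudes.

After the circuit, the state carries amplitude sqrt(2)/2 on |00>, 0 on |01>, sqrt(2)/2 on |10>, 0 on |11>.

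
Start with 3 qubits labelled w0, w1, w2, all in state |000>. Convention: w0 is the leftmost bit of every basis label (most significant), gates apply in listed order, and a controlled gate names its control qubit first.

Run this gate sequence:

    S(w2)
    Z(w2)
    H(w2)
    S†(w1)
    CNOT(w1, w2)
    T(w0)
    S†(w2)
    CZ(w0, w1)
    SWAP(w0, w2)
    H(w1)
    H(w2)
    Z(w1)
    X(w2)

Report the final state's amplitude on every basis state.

The final amplitudes are sqrt(2)/4 on |000>, sqrt(2)/4 on |001>, -sqrt(2)/4 on |010>, -sqrt(2)/4 on |011>, -sqrt(2)*I/4 on |100>, -sqrt(2)*I/4 on |101>, sqrt(2)*I/4 on |110>, sqrt(2)*I/4 on |111>.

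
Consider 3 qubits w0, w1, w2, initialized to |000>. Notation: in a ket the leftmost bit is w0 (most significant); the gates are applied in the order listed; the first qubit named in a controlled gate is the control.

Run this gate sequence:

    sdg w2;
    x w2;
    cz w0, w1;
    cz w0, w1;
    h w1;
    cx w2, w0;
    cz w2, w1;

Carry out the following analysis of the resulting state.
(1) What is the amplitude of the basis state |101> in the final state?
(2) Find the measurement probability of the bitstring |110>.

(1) The final state's coefficient on |101> equals sqrt(2)/2. Key observation: steps 3-4 multiply out to the identity, so the circuit reduces to the remaining gates.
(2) Outcome |110> occurs with probability 0.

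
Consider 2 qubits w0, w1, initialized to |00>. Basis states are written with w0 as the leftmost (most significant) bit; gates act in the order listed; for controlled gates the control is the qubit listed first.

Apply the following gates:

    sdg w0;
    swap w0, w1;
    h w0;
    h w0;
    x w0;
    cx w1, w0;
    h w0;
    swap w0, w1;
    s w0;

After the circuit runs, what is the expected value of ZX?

In the final state, ZX has expectation -1.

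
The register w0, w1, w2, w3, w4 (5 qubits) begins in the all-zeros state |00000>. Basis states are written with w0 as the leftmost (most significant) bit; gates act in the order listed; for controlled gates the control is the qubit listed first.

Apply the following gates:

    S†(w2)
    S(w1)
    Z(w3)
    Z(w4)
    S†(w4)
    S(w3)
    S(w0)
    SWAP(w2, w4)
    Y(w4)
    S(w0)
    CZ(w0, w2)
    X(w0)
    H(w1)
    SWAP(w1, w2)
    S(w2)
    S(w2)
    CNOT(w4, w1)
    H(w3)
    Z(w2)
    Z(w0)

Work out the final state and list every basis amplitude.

The final amplitudes are -I/2 on |11001>, -I/2 on |11011>, -I/2 on |11101>, -I/2 on |11111>, and 0 on every other basis state.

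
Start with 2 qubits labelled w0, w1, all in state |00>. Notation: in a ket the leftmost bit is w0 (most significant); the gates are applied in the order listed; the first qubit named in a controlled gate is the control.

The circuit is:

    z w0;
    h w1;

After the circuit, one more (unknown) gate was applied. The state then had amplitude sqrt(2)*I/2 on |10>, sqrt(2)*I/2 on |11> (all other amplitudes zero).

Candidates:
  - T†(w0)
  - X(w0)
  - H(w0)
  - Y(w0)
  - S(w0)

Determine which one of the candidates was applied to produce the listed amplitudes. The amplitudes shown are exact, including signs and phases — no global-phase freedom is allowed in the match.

The unique candidate consistent with the amplitudes is Y(w0).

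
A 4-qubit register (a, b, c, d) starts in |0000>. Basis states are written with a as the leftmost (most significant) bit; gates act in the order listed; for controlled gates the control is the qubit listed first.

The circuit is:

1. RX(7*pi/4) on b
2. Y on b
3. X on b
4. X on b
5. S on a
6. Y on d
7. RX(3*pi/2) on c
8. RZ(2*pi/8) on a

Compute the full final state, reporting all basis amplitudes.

The resulting statevector has amplitude sqrt(4 - 2*sqrt(2))*exp(3*I*pi/8)/4 on |0001>, sqrt(4 - 2*sqrt(2))*exp(7*I*pi/8)/4 on |0011>, sqrt(2*sqrt(2) + 4)*exp(7*I*pi/8)/4 on |0101>, -sqrt(2*sqrt(2) + 4)*exp(3*I*pi/8)/4 on |0111>, and 0 on every other basis state. Key observation: gates 3-4 undo each other exactly, leaving only the rest of the circuit to track.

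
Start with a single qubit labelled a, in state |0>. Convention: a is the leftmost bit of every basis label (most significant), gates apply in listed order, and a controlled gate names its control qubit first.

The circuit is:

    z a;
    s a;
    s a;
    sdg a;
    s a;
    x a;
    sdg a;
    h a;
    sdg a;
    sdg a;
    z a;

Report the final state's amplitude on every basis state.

After the circuit, the state carries amplitude -sqrt(2)*I/2 on |0>, sqrt(2)*I/2 on |1>.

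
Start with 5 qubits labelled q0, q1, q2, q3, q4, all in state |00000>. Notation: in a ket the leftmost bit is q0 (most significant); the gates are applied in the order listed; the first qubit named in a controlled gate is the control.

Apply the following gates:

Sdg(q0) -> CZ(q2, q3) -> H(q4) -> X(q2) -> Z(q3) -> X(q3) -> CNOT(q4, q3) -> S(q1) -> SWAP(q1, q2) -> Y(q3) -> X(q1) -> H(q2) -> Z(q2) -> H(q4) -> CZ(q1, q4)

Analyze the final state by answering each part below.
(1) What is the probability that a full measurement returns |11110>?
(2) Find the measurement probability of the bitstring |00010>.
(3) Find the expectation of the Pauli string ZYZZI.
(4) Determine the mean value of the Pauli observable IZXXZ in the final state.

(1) The probability of measuring |11110> is 0.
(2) Outcome |00010> occurs with probability 1/8.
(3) In the final state, ZYZZI has expectation 0.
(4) In the final state, IZXXZ has expectation 1.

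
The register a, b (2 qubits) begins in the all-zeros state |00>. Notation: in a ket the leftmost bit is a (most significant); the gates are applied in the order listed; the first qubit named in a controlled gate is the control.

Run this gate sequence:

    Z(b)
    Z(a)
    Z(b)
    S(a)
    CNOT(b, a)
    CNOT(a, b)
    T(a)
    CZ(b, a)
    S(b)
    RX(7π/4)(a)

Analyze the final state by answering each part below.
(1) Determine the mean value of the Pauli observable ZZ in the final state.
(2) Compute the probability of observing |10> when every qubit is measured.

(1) In the final state, ZZ has expectation sqrt(2)/2.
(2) A full measurement returns |10> with probability 1/2 - sqrt(2)/4.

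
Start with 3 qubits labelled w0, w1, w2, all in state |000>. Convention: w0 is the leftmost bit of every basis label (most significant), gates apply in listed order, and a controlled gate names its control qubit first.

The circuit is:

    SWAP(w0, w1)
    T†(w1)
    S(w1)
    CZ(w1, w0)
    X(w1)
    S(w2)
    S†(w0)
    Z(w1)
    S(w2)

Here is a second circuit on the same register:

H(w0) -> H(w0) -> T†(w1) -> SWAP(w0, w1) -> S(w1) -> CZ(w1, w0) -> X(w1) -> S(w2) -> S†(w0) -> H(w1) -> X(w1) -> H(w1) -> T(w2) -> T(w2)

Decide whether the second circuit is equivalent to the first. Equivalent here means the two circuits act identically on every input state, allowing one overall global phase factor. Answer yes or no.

No — the two circuits implement different unitaries, even allowing a global phase.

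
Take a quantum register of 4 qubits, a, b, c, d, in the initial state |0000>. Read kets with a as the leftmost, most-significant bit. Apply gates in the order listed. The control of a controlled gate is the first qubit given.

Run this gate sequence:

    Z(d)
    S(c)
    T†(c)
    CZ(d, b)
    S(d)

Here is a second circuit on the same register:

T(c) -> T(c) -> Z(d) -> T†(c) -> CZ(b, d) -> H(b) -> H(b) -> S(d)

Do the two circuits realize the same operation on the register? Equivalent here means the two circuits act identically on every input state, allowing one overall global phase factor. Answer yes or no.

Yes: on every input state the two circuits agree up to one overall phase factor.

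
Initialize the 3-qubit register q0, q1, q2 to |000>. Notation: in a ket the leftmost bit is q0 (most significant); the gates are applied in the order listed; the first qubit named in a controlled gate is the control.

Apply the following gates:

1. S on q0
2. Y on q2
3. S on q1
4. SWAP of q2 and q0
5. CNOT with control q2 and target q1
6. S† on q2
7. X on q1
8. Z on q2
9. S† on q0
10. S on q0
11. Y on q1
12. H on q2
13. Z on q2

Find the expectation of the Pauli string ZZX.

In the final state, ZZX has expectation 1.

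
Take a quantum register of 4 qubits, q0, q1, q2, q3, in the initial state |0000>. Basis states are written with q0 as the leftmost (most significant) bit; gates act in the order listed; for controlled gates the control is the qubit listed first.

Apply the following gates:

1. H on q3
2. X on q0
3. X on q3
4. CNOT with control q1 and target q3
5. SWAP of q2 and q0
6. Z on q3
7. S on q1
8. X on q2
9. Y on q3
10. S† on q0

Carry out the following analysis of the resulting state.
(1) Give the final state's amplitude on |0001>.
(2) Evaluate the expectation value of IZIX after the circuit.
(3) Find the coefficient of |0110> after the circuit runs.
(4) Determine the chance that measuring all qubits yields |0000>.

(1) The final state's coefficient on |0001> equals sqrt(2)*I/2.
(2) In the final state, IZIX has expectation 1.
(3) The amplitude on |0110> is 0.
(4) The probability of measuring |0000> is 1/2.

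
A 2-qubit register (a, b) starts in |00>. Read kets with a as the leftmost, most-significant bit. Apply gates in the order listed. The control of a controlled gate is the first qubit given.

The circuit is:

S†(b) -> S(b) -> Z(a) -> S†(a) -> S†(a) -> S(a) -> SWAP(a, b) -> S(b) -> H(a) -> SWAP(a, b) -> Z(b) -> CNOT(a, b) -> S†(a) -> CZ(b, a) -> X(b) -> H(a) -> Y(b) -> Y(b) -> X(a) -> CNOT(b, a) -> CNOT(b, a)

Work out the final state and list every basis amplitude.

The resulting statevector has amplitude -1/2 on |00>, 1/2 on |01>, -1/2 on |10>, 1/2 on |11>.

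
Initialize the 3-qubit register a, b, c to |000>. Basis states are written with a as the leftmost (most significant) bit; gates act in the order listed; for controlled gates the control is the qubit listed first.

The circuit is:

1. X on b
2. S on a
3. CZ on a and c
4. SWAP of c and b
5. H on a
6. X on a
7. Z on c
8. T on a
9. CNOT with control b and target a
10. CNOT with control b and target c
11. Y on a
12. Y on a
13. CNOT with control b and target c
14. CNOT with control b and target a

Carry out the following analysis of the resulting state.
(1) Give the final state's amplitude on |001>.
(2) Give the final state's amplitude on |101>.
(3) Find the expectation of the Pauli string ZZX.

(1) |001> carries amplitude -sqrt(2)/2 in the final state. Key observation: steps 9-14 multiply out to the identity, so the circuit reduces to the remaining gates.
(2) |101> carries amplitude -sqrt(2)*exp(I*pi/4)/2 in the final state.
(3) The expectation value of ZZX is 0.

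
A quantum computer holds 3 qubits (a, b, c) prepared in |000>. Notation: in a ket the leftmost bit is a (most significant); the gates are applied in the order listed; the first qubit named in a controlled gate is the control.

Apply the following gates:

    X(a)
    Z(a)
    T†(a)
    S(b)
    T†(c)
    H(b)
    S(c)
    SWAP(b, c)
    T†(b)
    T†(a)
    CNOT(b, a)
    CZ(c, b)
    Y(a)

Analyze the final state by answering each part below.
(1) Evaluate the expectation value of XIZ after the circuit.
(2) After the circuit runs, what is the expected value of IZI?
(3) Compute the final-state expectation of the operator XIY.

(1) In the final state, XIZ has expectation 0.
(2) The expectation value of IZI is 1.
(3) The observable XIY averages to 0.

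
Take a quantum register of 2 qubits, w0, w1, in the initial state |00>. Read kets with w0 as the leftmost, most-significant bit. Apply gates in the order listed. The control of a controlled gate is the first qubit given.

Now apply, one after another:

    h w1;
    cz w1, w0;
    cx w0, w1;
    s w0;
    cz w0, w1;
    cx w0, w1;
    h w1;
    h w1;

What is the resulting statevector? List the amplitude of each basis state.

The resulting statevector has amplitude sqrt(2)/2 on |00>, sqrt(2)/2 on |01>, 0 on |10>, 0 on |11>. Key observation: steps 7-8 multiply out to the identity, so the circuit reduces to the remaining gates.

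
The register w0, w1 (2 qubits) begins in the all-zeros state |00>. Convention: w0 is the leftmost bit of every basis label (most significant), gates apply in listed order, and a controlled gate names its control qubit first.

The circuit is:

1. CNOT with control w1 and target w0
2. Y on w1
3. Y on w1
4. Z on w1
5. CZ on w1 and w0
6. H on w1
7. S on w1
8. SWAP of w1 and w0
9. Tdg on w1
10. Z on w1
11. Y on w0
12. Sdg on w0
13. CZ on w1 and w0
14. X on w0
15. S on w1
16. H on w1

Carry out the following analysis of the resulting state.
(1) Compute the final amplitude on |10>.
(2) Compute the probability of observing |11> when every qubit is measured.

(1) The amplitude on |10> is 1/2.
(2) Outcome |11> occurs with probability 1/4.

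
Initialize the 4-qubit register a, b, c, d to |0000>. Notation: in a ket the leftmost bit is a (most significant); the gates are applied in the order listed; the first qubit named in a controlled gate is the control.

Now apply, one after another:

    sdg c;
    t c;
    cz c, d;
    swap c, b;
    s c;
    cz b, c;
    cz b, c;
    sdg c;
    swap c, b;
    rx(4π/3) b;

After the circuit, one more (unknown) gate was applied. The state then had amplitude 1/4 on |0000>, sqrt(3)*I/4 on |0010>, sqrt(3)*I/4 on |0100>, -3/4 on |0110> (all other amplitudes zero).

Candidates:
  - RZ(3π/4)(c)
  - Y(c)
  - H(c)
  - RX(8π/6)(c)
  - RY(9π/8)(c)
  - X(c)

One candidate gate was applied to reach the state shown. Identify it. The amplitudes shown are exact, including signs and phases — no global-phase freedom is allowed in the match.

The unique candidate consistent with the amplitudes is RX(8π/6)(c). Key observation: gates 4-9 undo each other exactly, leaving only the rest of the circuit to track.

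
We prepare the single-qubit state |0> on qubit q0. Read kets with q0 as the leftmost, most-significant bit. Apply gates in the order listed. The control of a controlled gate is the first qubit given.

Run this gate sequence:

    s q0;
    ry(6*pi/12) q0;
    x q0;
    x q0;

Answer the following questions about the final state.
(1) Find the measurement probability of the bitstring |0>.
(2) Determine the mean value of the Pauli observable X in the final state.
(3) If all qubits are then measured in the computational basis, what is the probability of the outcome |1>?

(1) A full measurement returns |0> with probability 1/2. Key observation: the block from step 3 through step 4 cancels to the identity and can be dropped.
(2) The expectation value of X is 1.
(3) Outcome |1> occurs with probability 1/2.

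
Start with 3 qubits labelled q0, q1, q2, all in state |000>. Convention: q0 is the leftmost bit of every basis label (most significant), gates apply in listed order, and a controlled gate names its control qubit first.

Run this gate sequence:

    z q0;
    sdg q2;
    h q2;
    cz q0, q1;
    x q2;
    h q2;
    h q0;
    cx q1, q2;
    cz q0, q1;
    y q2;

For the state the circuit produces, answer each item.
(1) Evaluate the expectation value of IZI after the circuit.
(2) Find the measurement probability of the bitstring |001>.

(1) In the final state, IZI has expectation 1.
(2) Outcome |001> occurs with probability 1/2.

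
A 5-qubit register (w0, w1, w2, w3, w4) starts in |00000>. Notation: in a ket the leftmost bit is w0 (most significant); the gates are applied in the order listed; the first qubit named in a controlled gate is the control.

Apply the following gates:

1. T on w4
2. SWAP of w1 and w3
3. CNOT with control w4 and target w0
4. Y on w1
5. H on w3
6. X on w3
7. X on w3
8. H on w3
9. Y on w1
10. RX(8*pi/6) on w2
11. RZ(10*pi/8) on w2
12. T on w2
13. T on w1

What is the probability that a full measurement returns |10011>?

A full measurement returns |10011> with probability 0. Key observation: gates 4-9 undo each other exactly, leaving only the rest of the circuit to track.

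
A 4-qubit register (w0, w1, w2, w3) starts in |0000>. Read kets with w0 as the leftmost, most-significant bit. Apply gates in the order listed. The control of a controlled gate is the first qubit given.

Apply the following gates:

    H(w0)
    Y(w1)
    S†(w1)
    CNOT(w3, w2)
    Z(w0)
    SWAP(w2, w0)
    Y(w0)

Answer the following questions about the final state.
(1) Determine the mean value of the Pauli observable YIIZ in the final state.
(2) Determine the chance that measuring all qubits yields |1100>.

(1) The expectation value of YIIZ is 0.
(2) The probability of measuring |1100> is 1/2.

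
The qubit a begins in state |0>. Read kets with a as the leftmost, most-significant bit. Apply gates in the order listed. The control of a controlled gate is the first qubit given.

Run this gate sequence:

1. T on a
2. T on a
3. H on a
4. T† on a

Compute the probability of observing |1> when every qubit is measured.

Outcome |1> occurs with probability 1/2.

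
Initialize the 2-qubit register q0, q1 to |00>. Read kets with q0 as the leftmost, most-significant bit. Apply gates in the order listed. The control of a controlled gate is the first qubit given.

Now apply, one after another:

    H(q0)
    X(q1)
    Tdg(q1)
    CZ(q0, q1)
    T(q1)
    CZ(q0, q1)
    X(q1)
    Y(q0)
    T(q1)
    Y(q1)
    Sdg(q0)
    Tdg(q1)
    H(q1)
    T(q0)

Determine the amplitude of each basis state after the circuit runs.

The resulting statevector has amplitude -exp(3*I*pi/4)/2 on |00>, exp(3*I*pi/4)/2 on |01>, I/2 on |10>, -I/2 on |11>.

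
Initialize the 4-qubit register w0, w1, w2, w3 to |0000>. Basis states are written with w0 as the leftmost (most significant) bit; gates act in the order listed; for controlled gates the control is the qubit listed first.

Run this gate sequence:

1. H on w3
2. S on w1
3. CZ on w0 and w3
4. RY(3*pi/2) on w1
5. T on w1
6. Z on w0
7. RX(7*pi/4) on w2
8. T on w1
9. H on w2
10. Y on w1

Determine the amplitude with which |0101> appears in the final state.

|0101> carries amplitude -sqrt(2)*sqrt(2 - sqrt(2))/8 + sqrt(2)*I*sqrt(sqrt(2) + 2)/8 in the final state.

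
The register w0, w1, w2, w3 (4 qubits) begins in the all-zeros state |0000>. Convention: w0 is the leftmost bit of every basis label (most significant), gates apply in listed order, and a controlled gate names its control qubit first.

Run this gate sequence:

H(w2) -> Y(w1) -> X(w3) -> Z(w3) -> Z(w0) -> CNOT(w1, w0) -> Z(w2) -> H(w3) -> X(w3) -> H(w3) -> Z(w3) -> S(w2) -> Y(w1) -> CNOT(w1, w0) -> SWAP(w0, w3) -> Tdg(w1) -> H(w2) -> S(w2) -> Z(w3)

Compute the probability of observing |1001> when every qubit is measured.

The probability of measuring |1001> is 1/2. Key observation: the block from step 8 through step 11 cancels to the identity and can be dropped.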